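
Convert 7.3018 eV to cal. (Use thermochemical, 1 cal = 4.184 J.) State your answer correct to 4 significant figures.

2.796e-19 cal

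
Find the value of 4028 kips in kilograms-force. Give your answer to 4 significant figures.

1 kip = 453.592 kilograms-force.
Then 4028 × 453.592 ≈ 1.827e+6 kgf.

1.827e+6 kgf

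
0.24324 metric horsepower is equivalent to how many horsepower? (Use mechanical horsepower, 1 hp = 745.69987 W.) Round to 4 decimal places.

1 PS = 0.986320 horsepower.
Thus 0.24324 × 0.986320 ≈ 0.2399 hp.

0.2399 horsepower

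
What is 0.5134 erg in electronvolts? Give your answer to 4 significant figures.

1 erg = 6.24151e+11 electronvolts.
Thus 0.5134 × 6.24151e+11 ≈ 3.204e+11 eV.

3.204e+11 eV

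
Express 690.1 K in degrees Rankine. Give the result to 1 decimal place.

1242.2 degrees Rankine

°R = K × 9/5.
Applying the formula gives 1242.2 °R.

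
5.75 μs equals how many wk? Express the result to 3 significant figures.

9.51e-12 weeks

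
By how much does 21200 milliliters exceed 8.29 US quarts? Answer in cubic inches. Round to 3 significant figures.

815 in³

21200 mL = 1293.703 in³ and 8.29 US qt = 478.7475 in³.
1293.703 − 478.7475 ≈ 815 in³.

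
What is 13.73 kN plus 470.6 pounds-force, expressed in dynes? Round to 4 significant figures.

13.73 kN = 1.37300e+9 dyn and 470.6 lbf = 2.09333e+8 dyn.
1.37300e+9 + 2.09333e+8 ≈ 1.582e+9 dyn.

1.582e+9 dyn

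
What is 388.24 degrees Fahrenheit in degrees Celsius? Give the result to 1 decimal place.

197.9 °C

°C = (°F − 32) × 5/9.
Applying the formula gives 197.9 °C.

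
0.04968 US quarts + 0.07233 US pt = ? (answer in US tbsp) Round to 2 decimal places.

5.49 US tbsp

0.04968 US qt = 3.17952 US tbsp and 0.07233 US pt = 2.31456 US tbsp.
3.17952 + 2.31456 ≈ 5.49 US tbsp.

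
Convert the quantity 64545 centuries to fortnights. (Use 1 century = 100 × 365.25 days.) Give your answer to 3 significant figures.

1.68 × 10^8 fortnights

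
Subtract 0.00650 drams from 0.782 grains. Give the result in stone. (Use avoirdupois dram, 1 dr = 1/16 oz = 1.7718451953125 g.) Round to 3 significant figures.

6.17 × 10^-6 stone

0.782 gr = 7.97959 × 10^-6 st and 0.00650 dr = 1.81362 × 10^-6 st.
7.97959 × 10^-6 − 1.81362 × 10^-6 ≈ 6.17 × 10^-6 st.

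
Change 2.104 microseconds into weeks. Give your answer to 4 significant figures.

3.479e-12 wk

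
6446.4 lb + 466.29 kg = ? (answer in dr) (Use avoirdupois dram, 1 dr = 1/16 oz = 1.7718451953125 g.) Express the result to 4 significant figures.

1.913 × 10^6 drams

6446.4 lb = 1.65028 × 10^6 dr and 466.29 kg = 263166 dr.
1.65028 × 10^6 + 263166 ≈ 1.913 × 10^6 dr.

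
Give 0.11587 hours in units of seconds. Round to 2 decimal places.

417.13 s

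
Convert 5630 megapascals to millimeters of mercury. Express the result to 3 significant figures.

4.22 × 10^7 mmHg

1 megapascal = 7500.62 millimeters of mercury.
So 5630 × 7500.62 ≈ 4.22 × 10^7 mmHg.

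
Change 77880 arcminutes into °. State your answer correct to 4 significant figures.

1 arcmin = 0.0166667 °.
77880 × 0.0166667 ≈ 1298 °.

1298 °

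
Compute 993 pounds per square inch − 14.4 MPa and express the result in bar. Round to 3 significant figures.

-75.5 bar

993 psi = 68.4649 bar and 14.4 MPa = 144.000 bar.
68.4649 − 144.000 ≈ -75.5 bar.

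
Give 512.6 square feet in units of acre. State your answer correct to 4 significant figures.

0.01177 acres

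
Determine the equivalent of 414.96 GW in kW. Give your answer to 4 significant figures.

1 GW = 1.00000 × 10^6 kilowatts.
Then 414.96 × 1.00000 × 10^6 ≈ 4.150 × 10^8 kW.

4.150 × 10^8 kW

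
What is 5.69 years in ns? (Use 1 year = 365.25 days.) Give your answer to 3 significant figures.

1.80 × 10^17 ns

1 yr = 3.15576 × 10^16 nanoseconds.
So 5.69 × 3.15576 × 10^16 ≈ 1.80 × 10^17 ns.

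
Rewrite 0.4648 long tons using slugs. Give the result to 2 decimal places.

1 long ton = 69.6213 slug.
Thus 0.4648 × 69.6213 ≈ 32.36 slug.

32.36 slug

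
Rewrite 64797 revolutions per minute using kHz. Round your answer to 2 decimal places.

1.08 kHz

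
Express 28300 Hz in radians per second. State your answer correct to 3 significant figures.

178000 rad/s

1 hertz = 6.28319 rad/s.
28300 × 6.28319 ≈ 178000 rad/s.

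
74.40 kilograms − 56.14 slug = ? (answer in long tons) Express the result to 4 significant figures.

-0.7331 long tons

74.40 kg = 0.0732250 long ton and 56.14 slug = 0.806362 long ton.
0.0732250 − 0.806362 ≈ -0.7331 long ton.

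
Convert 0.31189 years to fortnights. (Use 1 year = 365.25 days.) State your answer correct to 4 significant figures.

1 year = 26.0893 fortnights.
0.31189 × 26.0893 ≈ 8.137 fortnight.

8.137 fortnights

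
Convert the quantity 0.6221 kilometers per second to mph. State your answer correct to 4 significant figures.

1392 miles per hour

1 km/s = 2236.94 miles per hour.
Then 0.6221 × 2236.94 ≈ 1392 mph.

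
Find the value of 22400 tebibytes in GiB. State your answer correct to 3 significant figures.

2.29 × 10^7 GiB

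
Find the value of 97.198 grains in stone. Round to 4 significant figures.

0.0009918 st

1 gr = 1.02041e-5 stone.
97.198 × 1.02041e-5 ≈ 0.0009918 st.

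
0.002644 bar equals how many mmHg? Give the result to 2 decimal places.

1.98 millimeters of mercury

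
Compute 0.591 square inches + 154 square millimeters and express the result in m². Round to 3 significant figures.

0.000535 m²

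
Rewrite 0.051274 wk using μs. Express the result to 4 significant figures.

3.101e+10 microseconds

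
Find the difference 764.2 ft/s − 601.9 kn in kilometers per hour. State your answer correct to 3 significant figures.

764.2 ft/s = 838.541 km/h and 601.9 kn = 1114.72 km/h.
838.541 − 1114.72 ≈ -276 km/h.

-276 km/h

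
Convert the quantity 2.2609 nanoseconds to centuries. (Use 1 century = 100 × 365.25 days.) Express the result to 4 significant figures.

7.164e-19 century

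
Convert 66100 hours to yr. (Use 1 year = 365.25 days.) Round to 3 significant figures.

7.54 yr

1 hour = 0.000114077 yr.
Then 66100 × 0.000114077 ≈ 7.54 yr.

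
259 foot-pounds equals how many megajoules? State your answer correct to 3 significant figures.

0.000351 megajoules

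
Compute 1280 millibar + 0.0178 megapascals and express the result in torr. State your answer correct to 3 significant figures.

1280 mbar = 960.079 torr and 0.0178 MPa = 133.511 torr.
960.079 + 133.511 ≈ 1090 torr.

1090 torr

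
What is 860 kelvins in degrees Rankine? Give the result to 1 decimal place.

°R = K × 9/5.
Applying the formula gives 1548.0 °R.

1548.0 degrees Rankine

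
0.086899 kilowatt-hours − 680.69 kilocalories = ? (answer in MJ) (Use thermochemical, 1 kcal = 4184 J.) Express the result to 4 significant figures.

-2.535 megajoules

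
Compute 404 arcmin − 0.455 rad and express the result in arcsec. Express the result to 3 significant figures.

-69600 arcsec

404 arcmin = 24240.0 arcsec and 0.455 rad = 93850.5 arcsec.
24240.0 − 93850.5 ≈ -69600 arcsec.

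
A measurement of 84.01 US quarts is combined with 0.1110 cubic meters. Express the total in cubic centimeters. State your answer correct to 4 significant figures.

190500 cubic centimeters

84.01 US qt = 79503.1 cm³ and 0.1110 m³ = 111000 cm³.
79503.1 + 111000 ≈ 190500 cm³.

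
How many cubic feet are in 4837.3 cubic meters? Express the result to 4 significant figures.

170800 cubic feet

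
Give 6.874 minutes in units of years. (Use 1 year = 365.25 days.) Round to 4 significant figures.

1 minute = 1.90129 × 10^-6 yr.
6.874 × 1.90129 × 10^-6 ≈ 1.307 × 10^-5 yr.

1.307 × 10^-5 years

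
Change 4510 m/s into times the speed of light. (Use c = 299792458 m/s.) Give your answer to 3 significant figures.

1.50 × 10^-5 c

1 m/s = 3.33564 × 10^-9 c.
Thus 4510 × 3.33564 × 10^-9 ≈ 1.50 × 10^-5 c.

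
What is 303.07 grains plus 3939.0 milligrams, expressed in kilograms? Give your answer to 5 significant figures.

303.07 gr = 0.0196386 kg and 3939.0 mg = 0.00393900 kg.
0.0196386 + 0.00393900 ≈ 0.023578 kg.

0.023578 kg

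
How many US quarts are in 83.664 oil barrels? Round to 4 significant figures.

14060 US qt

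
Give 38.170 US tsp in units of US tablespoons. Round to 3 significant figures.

12.7 US tbsp

1 US teaspoon = 0.333333 US tbsp.
So 38.170 × 0.333333 ≈ 12.7 US tbsp.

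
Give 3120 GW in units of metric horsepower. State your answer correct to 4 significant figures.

4.242e+9 metric horsepower

1 gigawatt = 1.35962e+6 PS.
So 3120 × 1.35962e+6 ≈ 4.242e+9 PS.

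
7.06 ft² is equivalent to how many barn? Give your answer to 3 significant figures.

1 square foot = 9.29030e+26 barn.
7.06 × 9.29030e+26 ≈ 6.56e+27 barn.

6.56e+27 barns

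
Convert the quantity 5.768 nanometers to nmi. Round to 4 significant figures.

3.114e-12 nmi

1 nanometer = 5.39957e-13 nmi.
Thus 5.768 × 5.39957e-13 ≈ 3.114e-12 nmi.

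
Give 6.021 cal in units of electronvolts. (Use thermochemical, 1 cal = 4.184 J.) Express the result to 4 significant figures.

1.572 × 10^20 eV

1 cal = 2.61145 × 10^19 eV.
6.021 × 2.61145 × 10^19 ≈ 1.572 × 10^20 eV.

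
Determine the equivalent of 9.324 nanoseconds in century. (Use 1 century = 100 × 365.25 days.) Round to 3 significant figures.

2.95 × 10^-18 century

1 nanosecond = 3.16881 × 10^-19 centuries.
Then 9.324 × 3.16881 × 10^-19 ≈ 2.95 × 10^-18 century.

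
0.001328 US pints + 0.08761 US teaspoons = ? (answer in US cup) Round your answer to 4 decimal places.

0.001328 US pt = 0.00265600 US cup and 0.08761 US tsp = 0.00182521 US cup.
0.00265600 + 0.00182521 ≈ 0.0045 US cup.

0.0045 US cups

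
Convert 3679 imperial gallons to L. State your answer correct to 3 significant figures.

1 imp gal = 4.54609 L.
So 3679 × 4.54609 ≈ 16700 L.

16700 L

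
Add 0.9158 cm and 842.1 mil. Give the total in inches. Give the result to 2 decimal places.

0.9158 cm = 0.360551 in and 842.1 mil = 0.842100 in.
0.360551 + 0.842100 ≈ 1.20 in.

1.20 inches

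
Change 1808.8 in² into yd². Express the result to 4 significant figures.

1 in² = 0.000771605 square yards.
Then 1808.8 × 0.000771605 ≈ 1.396 yd².

1.396 yd²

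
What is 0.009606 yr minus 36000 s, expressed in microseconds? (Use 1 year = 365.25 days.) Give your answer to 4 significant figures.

0.009606 yr = 3.03142e+11 μs and 36000 s = 3.60000e+10 μs.
3.03142e+11 − 3.60000e+10 ≈ 2.671e+11 μs.

2.671e+11 microseconds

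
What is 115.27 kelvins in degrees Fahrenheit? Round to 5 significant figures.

K = (°F + 459.67) × 5/9.
Applying the formula gives -252.18 °F.

-252.18 °F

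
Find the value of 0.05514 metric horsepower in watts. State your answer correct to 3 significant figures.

1 PS = 735.499 watts.
0.05514 × 735.499 ≈ 40.6 W.

40.6 watts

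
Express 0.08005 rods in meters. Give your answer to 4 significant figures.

1 rod = 5.02920 meters.
Then 0.08005 × 5.02920 ≈ 0.4026 m.

0.4026 meters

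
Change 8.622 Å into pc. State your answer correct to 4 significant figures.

2.794 × 10^-26 pc

1 angstrom = 3.24078 × 10^-27 pc.
Thus 8.622 × 3.24078 × 10^-27 ≈ 2.794 × 10^-26 pc.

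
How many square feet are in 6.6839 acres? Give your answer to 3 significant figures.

291000 ft²

1 acre = 43560.0 ft².
6.6839 × 43560.0 ≈ 291000 ft².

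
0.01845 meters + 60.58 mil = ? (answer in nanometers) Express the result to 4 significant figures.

0.01845 m = 1.84500 × 10^7 nm and 60.58 mil = 1.53873 × 10^6 nm.
1.84500 × 10^7 + 1.53873 × 10^6 ≈ 1.999 × 10^7 nm.

1.999 × 10^7 nanometers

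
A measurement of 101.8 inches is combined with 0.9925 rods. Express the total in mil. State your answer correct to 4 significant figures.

298300 mils

101.8 in = 101800 mil and 0.9925 rod = 196515 mil.
101800 + 196515 ≈ 298300 mil.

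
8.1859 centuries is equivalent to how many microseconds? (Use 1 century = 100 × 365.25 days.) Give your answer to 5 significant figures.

1 century = 3.15576 × 10^15 μs.
So 8.1859 × 3.15576 × 10^15 ≈ 2.5833 × 10^16 μs.

2.5833 × 10^16 μs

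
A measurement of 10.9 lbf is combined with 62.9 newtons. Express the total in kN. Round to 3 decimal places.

0.111 kilonewtons

10.9 lbf = 0.0484856 kN and 62.9 N = 0.0629000 kN.
0.0484856 + 0.0629000 ≈ 0.111 kN.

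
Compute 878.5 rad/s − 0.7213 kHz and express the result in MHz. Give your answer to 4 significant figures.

-0.0005815 megahertz

878.5 rad/s = 0.000139818 MHz and 0.7213 kHz = 0.000721300 MHz.
0.000139818 − 0.000721300 ≈ -0.0005815 MHz.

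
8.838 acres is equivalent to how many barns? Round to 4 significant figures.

3.577 × 10^32 barns

1 acre = 4.04686 × 10^31 barn.
Thus 8.838 × 4.04686 × 10^31 ≈ 3.577 × 10^32 barn.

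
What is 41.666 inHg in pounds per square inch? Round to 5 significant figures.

20.464 psi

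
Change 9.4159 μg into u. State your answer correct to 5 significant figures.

1 μg = 6.02214 × 10^17 u.
9.4159 × 6.02214 × 10^17 ≈ 5.6704 × 10^18 u.

5.6704 × 10^18 u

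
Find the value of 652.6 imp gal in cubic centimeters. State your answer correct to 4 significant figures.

1 imperial gallon = 4546.09 cm³.
652.6 × 4546.09 ≈ 2.967e+6 cm³.

2.967e+6 cubic centimeters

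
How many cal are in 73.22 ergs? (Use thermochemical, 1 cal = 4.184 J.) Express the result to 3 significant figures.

1.75e-6 cal

1 erg = 2.39006e-8 cal.
Then 73.22 × 2.39006e-8 ≈ 1.75e-6 cal.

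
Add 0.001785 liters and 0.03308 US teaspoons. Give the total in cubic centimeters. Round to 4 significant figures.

1.948 cm³

0.001785 L = 1.78500 cm³ and 0.03308 US tsp = 0.163049 cm³.
1.78500 + 0.163049 ≈ 1.948 cm³.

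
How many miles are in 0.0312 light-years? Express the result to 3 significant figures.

1.83e+11 mi

1 ly = 5.87863e+12 miles.
Then 0.0312 × 5.87863e+12 ≈ 1.83e+11 mi.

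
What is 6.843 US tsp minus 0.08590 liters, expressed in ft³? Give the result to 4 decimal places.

-0.0018 ft³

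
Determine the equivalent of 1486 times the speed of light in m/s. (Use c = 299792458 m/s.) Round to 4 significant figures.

4.455e+11 meters per second

1 speed of light = 2.99792e+8 meters per second.
So 1486 × 2.99792e+8 ≈ 4.455e+11 m/s.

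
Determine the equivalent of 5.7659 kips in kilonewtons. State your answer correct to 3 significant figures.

1 kip = 4.44822 kN.
Thus 5.7659 × 4.44822 ≈ 25.6 kN.

25.6 kilonewtons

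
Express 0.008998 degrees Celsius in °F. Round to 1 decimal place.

°C = (°F − 32) × 5/9.
Applying the formula gives 32.0 °F.

32.0 degrees Fahrenheit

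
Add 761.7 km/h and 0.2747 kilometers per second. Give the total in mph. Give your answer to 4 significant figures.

1088 miles per hour

761.7 km/h = 473.298 mph and 0.2747 km/s = 614.486 mph.
473.298 + 614.486 ≈ 1088 mph.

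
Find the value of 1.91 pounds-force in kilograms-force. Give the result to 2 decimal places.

0.87 kgf

1 pound-force = 0.453592 kgf.
Then 1.91 × 0.453592 ≈ 0.87 kgf.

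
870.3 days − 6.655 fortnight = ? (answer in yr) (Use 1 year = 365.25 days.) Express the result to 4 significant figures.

2.128 years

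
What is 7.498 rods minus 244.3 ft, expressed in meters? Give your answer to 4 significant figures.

-36.75 m

7.498 rod = 37.7089 m and 244.3 ft = 74.4626 m.
37.7089 − 74.4626 ≈ -36.75 m.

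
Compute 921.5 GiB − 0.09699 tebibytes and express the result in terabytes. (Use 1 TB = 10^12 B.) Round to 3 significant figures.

921.5 GiB = 0.989453 TB and 0.09699 TiB = 0.106642 TB.
0.989453 − 0.106642 ≈ 0.883 TB.

0.883 terabytes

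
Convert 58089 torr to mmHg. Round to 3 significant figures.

58100 millimeters of mercury

1 torr = 1.00000 mmHg.
So 58089 × 1.00000 ≈ 58100 mmHg.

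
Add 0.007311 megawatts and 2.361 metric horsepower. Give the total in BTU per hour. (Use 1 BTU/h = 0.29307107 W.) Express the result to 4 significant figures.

30870 BTU/h

0.007311 MW = 24946.2 BTU/h and 2.361 PS = 5925.23 BTU/h.
24946.2 + 5925.23 ≈ 30870 BTU/h.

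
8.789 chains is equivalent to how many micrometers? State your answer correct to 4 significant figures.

1 chain = 2.01168 × 10^7 μm.
Thus 8.789 × 2.01168 × 10^7 ≈ 1.768 × 10^8 μm.

1.768 × 10^8 micrometers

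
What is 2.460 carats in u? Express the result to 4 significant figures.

1 ct = 1.20443e+23 u.
2.460 × 1.20443e+23 ≈ 2.963e+23 u.

2.963e+23 u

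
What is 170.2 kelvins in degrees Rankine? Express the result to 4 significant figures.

306.4 °R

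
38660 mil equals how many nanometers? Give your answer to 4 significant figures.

9.820 × 10^8 nanometers

1 mil = 25400.0 nm.
Thus 38660 × 25400.0 ≈ 9.820 × 10^8 nm.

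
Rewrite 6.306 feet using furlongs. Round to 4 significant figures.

1 foot = 0.00151515 furlong.
So 6.306 × 0.00151515 ≈ 0.009555 furlong.

0.009555 furlong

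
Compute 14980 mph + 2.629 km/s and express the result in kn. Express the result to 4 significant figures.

18130 kn

14980 mph = 13017.3 kn and 2.629 km/s = 5110.37 kn.
13017.3 + 5110.37 ≈ 18130 kn.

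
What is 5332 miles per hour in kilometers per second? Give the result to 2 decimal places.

2.38 km/s

1 mile per hour = 0.000447040 km/s.
Thus 5332 × 0.000447040 ≈ 2.38 km/s.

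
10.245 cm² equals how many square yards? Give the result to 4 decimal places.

1 cm² = 0.000119599 square yards.
So 10.245 × 0.000119599 ≈ 0.0012 yd².

0.0012 square yards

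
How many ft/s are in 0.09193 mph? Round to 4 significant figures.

0.1348 ft/s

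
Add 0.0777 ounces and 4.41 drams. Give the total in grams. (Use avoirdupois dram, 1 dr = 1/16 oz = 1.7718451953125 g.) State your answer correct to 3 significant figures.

0.0777 oz = 2.20276 g and 4.41 dr = 7.81384 g.
2.20276 + 7.81384 ≈ 10.0 g.

10.0 grams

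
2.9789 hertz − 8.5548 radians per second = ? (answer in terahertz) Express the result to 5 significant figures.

1.6174e-12 THz

2.9789 Hz = 2.97890e-12 THz and 8.5548 rad/s = 1.36154e-12 THz.
2.97890e-12 − 1.36154e-12 ≈ 1.6174e-12 THz.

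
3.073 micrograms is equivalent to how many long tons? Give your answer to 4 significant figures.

1 microgram = 9.84207 × 10^-13 long ton.
Thus 3.073 × 9.84207 × 10^-13 ≈ 3.024 × 10^-12 long ton.

3.024 × 10^-12 long ton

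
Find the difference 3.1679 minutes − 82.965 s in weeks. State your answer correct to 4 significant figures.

3.1679 min = 0.000314276 wk and 82.965 s = 0.000137178 wk.
0.000314276 − 0.000137178 ≈ 0.0001771 wk.

0.0001771 wk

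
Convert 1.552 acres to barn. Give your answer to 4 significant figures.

1 acre = 4.04686e+31 barns.
1.552 × 4.04686e+31 ≈ 6.281e+31 barn.

6.281e+31 barns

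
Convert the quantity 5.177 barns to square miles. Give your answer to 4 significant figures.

1.999e-34 square miles

1 barn = 3.86102e-35 square miles.
So 5.177 × 3.86102e-35 ≈ 1.999e-34 mi².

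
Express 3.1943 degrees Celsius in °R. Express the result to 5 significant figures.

497.42 °R

°R = (°C + 273.15) × 9/5.
Applying the formula gives 497.42 °R.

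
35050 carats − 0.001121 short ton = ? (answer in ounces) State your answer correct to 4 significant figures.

211.4 oz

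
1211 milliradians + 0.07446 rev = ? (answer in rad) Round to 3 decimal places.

1.679 radians

1211 mrad = 1.21100 rad and 0.07446 rev = 0.467846 rad.
1.21100 + 0.467846 ≈ 1.679 rad.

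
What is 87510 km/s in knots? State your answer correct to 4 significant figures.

1.701e+8 knots

1 km/s = 1943.84 kn.
So 87510 × 1943.84 ≈ 1.701e+8 kn.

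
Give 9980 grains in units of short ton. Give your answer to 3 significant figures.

0.000713 short ton

1 grain = 7.14286e-8 short tons.
Thus 9980 × 7.14286e-8 ≈ 0.000713 short ton.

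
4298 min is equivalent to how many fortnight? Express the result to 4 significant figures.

0.2132 fortnights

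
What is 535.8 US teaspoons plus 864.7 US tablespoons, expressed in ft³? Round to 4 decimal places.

535.8 US tsp = 0.0932631 ft³ and 864.7 US tbsp = 0.451537 ft³.
0.0932631 + 0.451537 ≈ 0.5448 ft³.

0.5448 cubic feet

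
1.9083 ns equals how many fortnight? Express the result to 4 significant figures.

1.578 × 10^-15 fortnight

1 nanosecond = 8.26720 × 10^-16 fortnight.
Thus 1.9083 × 8.26720 × 10^-16 ≈ 1.578 × 10^-15 fortnight.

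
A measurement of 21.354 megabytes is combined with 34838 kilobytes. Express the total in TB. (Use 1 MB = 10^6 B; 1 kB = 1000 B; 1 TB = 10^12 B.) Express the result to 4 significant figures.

21.354 MB = 2.13540 × 10^-5 TB and 34838 kB = 3.48380 × 10^-5 TB.
2.13540 × 10^-5 + 3.48380 × 10^-5 ≈ 5.619 × 10^-5 TB.

5.619 × 10^-5 TB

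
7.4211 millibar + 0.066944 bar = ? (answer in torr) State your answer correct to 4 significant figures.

7.4211 mbar = 5.56628 torr and 0.066944 bar = 50.2121 torr.
5.56628 + 50.2121 ≈ 55.78 torr.

55.78 torr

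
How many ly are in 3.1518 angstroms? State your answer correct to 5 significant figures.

1 angstrom = 1.05700 × 10^-26 light-years.
Thus 3.1518 × 1.05700 × 10^-26 ≈ 3.3315 × 10^-26 ly.

3.3315 × 10^-26 ly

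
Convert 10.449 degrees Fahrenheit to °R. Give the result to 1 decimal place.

470.1 degrees Rankine

°R = °F + 459.67.
Applying the formula gives 470.1 °R.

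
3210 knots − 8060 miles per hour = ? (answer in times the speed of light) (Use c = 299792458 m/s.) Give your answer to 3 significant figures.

-6.51e-6 c

3210 kn = 5.50837e-6 c and 8060 mph = 1.20188e-5 c.
5.50837e-6 − 1.20188e-5 ≈ -6.51e-6 c.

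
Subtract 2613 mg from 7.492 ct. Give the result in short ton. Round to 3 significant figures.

-1.23 × 10^-6 short ton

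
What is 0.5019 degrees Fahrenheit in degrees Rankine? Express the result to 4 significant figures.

460.2 degrees Rankine

°R = °F + 459.67.
Applying the formula gives 460.2 °R.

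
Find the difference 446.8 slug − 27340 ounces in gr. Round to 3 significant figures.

8.87e+7 gr

446.8 slug = 1.006276e+8 gr and 27340 oz = 1.196125e+7 gr.
1.006276e+8 − 1.196125e+7 ≈ 8.87e+7 gr.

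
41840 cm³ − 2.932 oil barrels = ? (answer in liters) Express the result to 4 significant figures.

41840 cm³ = 41.8400 L and 2.932 bbl = 466.151 L.
41.8400 − 466.151 ≈ -424.3 L.

-424.3 liters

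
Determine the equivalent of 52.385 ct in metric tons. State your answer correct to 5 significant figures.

1 ct = 2.00000 × 10^-7 t.
Then 52.385 × 2.00000 × 10^-7 ≈ 1.0477 × 10^-5 t.

1.0477 × 10^-5 metric tons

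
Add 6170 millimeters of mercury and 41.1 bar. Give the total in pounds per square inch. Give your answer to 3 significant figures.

6170 mmHg = 119.308 psi and 41.1 bar = 596.105 psi.
119.308 + 596.105 ≈ 715 psi.

715 psi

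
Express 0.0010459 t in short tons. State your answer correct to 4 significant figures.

0.001153 short ton

1 t = 1.10231 short tons.
0.0010459 × 1.10231 ≈ 0.001153 short ton.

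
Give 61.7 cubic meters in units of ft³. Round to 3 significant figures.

2180 ft³

1 m³ = 35.3147 cubic feet.
61.7 × 35.3147 ≈ 2180 ft³.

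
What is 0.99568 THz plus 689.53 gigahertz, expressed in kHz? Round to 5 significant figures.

0.99568 THz = 9.95680 × 10^8 kHz and 689.53 GHz = 6.89530 × 10^8 kHz.
9.95680 × 10^8 + 6.89530 × 10^8 ≈ 1.6852 × 10^9 kHz.

1.6852 × 10^9 kilohertz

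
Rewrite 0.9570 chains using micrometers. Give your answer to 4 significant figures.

1 chain = 2.01168e+7 micrometers.
Thus 0.9570 × 2.01168e+7 ≈ 1.925e+7 μm.

1.925e+7 micrometers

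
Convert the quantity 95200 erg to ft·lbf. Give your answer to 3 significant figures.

0.00702 ft·lbf

1 erg = 7.37562 × 10^-8 ft·lbf.
Thus 95200 × 7.37562 × 10^-8 ≈ 0.00702 ft·lbf.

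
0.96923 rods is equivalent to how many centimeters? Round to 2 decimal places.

1 rod = 502.920 centimeters.
Then 0.96923 × 502.920 ≈ 487.45 cm.

487.45 centimeters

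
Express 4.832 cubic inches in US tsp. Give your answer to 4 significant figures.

1 in³ = 3.32468 US teaspoons.
Thus 4.832 × 3.32468 ≈ 16.06 US tsp.

16.06 US teaspoons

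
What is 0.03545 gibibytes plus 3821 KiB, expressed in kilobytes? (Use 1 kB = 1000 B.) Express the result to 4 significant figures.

0.03545 GiB = 38064.1 kB and 3821 KiB = 3912.70 kB.
38064.1 + 3912.70 ≈ 41980 kB.

41980 kilobytes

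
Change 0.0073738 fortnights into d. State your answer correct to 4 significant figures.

1 fortnight = 14.0000 d.
So 0.0073738 × 14.0000 ≈ 0.1032 d.

0.1032 d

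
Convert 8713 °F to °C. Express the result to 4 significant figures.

4823 degrees Celsius

°F = °C × 9/5 + 32.
Applying the formula gives 4823 °C.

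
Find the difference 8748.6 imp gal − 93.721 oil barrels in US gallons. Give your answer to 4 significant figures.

6570 US gal

8748.6 imp gal = 10506.6 US gal and 93.721 bbl = 3936.28 US gal.
10506.6 − 3936.28 ≈ 6570 US gal.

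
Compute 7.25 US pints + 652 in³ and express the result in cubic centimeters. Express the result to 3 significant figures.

7.25 US pt = 3430.53 cm³ and 652 in³ = 10684.4 cm³.
3430.53 + 10684.4 ≈ 14100 cm³.

14100 cm³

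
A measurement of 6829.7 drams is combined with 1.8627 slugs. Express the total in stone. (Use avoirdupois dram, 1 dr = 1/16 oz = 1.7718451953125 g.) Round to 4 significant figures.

6829.7 dr = 1.90561 st and 1.8627 slug = 4.28076 st.
1.90561 + 4.28076 ≈ 6.186 st.

6.186 st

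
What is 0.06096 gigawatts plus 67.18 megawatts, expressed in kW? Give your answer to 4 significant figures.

0.06096 GW = 60960.0 kW and 67.18 MW = 67180.0 kW.
60960.0 + 67180.0 ≈ 128100 kW.

128100 kW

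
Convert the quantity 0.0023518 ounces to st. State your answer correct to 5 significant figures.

1 ounce = 0.00446429 st.
Then 0.0023518 × 0.00446429 ≈ 1.0499e-5 st.

1.0499e-5 stone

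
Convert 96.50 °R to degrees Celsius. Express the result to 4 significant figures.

-219.5 degrees Celsius

°R = (°C + 273.15) × 9/5.
Applying the formula gives -219.5 °C.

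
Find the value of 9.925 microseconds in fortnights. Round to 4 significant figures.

1 μs = 8.26720 × 10^-13 fortnights.
9.925 × 8.26720 × 10^-13 ≈ 8.205 × 10^-12 fortnight.

8.205 × 10^-12 fortnight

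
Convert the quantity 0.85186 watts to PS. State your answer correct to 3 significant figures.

0.00116 PS

1 W = 0.00135962 PS.
0.85186 × 0.00135962 ≈ 0.00116 PS.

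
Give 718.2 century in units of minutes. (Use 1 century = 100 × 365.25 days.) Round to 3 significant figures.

3.78 × 10^10 min

1 century = 5.25960 × 10^7 minutes.
718.2 × 5.25960 × 10^7 ≈ 3.78 × 10^10 min.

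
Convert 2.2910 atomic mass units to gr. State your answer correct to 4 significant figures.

5.871e-23 grains

1 atomic mass unit = 2.56260e-23 gr.
So 2.2910 × 2.56260e-23 ≈ 5.871e-23 gr.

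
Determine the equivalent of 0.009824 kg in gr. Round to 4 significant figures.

151.6 grains

1 kg = 15432.4 gr.
Thus 0.009824 × 15432.4 ≈ 151.6 gr.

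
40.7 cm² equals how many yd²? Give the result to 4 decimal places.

0.0049 yd²

1 square centimeter = 0.000119599 yd².
Thus 40.7 × 0.000119599 ≈ 0.0049 yd².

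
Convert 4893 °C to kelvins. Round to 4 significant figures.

K = °C + 273.15.
Applying the formula gives 5166 K.

5166 kelvins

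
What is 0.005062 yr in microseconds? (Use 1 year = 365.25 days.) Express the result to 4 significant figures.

1.597e+11 μs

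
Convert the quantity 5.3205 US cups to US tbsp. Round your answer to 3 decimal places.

85.128 US tbsp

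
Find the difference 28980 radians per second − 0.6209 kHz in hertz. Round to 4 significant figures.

3991 Hz

28980 rad/s = 4612.31 Hz and 0.6209 kHz = 620.900 Hz.
4612.31 − 620.900 ≈ 3991 Hz.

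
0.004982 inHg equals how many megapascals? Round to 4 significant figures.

1.687e-5 MPa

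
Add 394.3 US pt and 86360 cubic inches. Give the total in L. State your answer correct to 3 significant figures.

1600 L

394.3 US pt = 186.573 L and 86360 in³ = 1415.19 L.
186.573 + 1415.19 ≈ 1600 L.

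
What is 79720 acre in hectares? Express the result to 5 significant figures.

32262 ha

1 acre = 0.404686 hectares.
So 79720 × 0.404686 ≈ 32262 ha.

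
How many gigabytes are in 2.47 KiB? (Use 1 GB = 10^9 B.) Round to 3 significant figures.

2.53e-6 GB

1 KiB = 1.02400e-6 GB.
Thus 2.47 × 1.02400e-6 ≈ 2.53e-6 GB.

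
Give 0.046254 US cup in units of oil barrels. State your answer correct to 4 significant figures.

6.883e-5 oil barrels

1 US cup = 0.00148810 bbl.
Then 0.046254 × 0.00148810 ≈ 6.883e-5 bbl.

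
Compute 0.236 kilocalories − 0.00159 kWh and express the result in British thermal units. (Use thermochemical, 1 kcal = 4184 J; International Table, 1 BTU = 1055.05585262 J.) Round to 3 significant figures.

0.236 kcal = 0.935897 BTU and 0.00159 kWh = 5.42531 BTU.
0.935897 − 5.42531 ≈ -4.49 BTU.

-4.49 British thermal units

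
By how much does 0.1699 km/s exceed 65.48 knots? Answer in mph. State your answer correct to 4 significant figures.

0.1699 km/s = 380.055 mph and 65.48 kn = 75.3530 mph.
380.055 − 75.3530 ≈ 304.7 mph.

304.7 mph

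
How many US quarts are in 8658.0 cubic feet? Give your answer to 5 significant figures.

259070 US quarts

1 cubic foot = 29.9221 US quarts.
So 8658.0 × 29.9221 ≈ 259070 US qt.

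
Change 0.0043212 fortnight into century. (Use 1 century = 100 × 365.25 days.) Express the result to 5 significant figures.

1.6563 × 10^-6 centuries

1 fortnight = 0.000383299 centuries.
So 0.0043212 × 0.000383299 ≈ 1.6563 × 10^-6 century.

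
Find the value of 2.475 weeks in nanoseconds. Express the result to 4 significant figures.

1.497e+15 nanoseconds

1 week = 6.04800e+14 ns.
2.475 × 6.04800e+14 ≈ 1.497e+15 ns.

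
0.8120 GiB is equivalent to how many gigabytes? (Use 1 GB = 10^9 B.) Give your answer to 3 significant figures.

0.872 gigabytes

1 GiB = 1.07374 GB.
0.8120 × 1.07374 ≈ 0.872 GB.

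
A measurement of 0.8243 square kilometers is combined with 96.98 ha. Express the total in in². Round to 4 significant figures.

2.781 × 10^9 square inches

0.8243 km² = 1.27767 × 10^9 in² and 96.98 ha = 1.50319 × 10^9 in².
1.27767 × 10^9 + 1.50319 × 10^9 ≈ 2.781 × 10^9 in².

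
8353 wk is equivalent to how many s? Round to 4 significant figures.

5.052e+9 seconds

1 wk = 604800 s.
So 8353 × 604800 ≈ 5.052e+9 s.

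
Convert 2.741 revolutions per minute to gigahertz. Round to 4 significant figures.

4.568e-11 gigahertz

1 rpm = 1.66667e-11 GHz.
2.741 × 1.66667e-11 ≈ 4.568e-11 GHz.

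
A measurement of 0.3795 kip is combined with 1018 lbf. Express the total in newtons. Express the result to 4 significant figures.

0.3795 kip = 1688.10 N and 1018 lbf = 4528.29 N.
1688.10 + 4528.29 ≈ 6216 N.

6216 newtons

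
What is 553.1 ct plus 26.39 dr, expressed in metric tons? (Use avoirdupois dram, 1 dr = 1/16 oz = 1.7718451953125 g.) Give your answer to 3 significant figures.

553.1 ct = 0.000110620 t and 26.39 dr = 4.67590e-5 t.
0.000110620 + 4.67590e-5 ≈ 0.000157 t.

0.000157 metric tons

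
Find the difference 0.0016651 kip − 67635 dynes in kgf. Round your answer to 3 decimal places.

0.686 kgf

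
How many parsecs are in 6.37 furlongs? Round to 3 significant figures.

4.15 × 10^-14 pc

1 furlong = 6.51941 × 10^-15 parsecs.
6.37 × 6.51941 × 10^-15 ≈ 4.15 × 10^-14 pc.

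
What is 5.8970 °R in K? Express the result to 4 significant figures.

°R = K × 9/5.
Applying the formula gives 3.276 K.

3.276 K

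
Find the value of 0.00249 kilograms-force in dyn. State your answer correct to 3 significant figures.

2440 dyn

1 kilogram-force = 980665 dynes.
So 0.00249 × 980665 ≈ 2440 dyn.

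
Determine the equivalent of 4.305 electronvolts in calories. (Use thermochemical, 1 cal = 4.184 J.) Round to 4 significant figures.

1.649 × 10^-19 cal

1 eV = 3.82929 × 10^-20 calories.
So 4.305 × 3.82929 × 10^-20 ≈ 1.649 × 10^-19 cal.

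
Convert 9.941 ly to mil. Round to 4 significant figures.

1 light-year = 3.72470 × 10^20 mils.
9.941 × 3.72470 × 10^20 ≈ 3.703 × 10^21 mil.

3.703 × 10^21 mil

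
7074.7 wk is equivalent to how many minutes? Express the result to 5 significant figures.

1 week = 10080.0 minutes.
So 7074.7 × 10080.0 ≈ 7.1313e+7 min.

7.1313e+7 min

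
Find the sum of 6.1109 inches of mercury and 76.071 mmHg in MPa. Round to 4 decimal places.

0.0308 MPa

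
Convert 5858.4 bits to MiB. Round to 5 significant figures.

0.00069838 mebibytes

1 bit = 1.192093e-7 MiB.
Then 5858.4 × 1.192093e-7 ≈ 0.00069838 MiB.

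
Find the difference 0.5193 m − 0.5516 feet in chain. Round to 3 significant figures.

0.5193 m = 0.0258142 chain and 0.5516 ft = 0.00835758 chain.
0.0258142 − 0.00835758 ≈ 0.0175 chain.

0.0175 chain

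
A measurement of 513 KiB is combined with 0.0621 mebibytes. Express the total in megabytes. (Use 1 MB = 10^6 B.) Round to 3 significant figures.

0.590 MB

513 KiB = 0.525312 MB and 0.0621 MiB = 0.0651166 MB.
0.525312 + 0.0651166 ≈ 0.590 MB.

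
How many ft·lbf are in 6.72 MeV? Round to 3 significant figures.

7.94 × 10^-13 ft·lbf

1 MeV = 1.18170 × 10^-13 ft·lbf.
Thus 6.72 × 1.18170 × 10^-13 ≈ 7.94 × 10^-13 ft·lbf.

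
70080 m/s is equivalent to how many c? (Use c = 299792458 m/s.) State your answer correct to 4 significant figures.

1 m/s = 3.33564e-9 c.
So 70080 × 3.33564e-9 ≈ 0.0002338 c.

0.0002338 c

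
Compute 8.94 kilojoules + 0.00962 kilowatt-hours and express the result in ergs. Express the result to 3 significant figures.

4.36 × 10^11 ergs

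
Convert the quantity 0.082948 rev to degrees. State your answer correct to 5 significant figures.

1 revolution = 360.000 °.
So 0.082948 × 360.000 ≈ 29.861 °.

29.861 degrees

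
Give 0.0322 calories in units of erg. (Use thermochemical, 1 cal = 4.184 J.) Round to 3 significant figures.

1 calorie = 4.18400 × 10^7 ergs.
So 0.0322 × 4.18400 × 10^7 ≈ 1.35 × 10^6 erg.

1.35 × 10^6 ergs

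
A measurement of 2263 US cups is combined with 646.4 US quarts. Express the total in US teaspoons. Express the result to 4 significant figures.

232700 US tsp

2263 US cup = 108624 US tsp and 646.4 US qt = 124109 US tsp.
108624 + 124109 ≈ 232700 US tsp.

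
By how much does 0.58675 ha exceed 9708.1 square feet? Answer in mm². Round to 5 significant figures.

0.58675 ha = 5.86750e+9 mm² and 9708.1 ft² = 9.01912e+8 mm².
5.86750e+9 − 9.01912e+8 ≈ 4.9656e+9 mm².

4.9656e+9 mm²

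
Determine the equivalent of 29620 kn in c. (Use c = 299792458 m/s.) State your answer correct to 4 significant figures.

1 knot = 1.71600 × 10^-9 c.
Thus 29620 × 1.71600 × 10^-9 ≈ 5.083 × 10^-5 c.

5.083 × 10^-5 times the speed of light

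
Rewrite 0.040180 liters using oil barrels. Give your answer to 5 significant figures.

0.00025272 oil barrels

1 liter = 0.00628981 bbl.
0.040180 × 0.00628981 ≈ 0.00025272 bbl.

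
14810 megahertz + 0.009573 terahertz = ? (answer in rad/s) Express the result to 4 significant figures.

14810 MHz = 9.30540e+10 rad/s and 0.009573 THz = 6.01489e+10 rad/s.
9.30540e+10 + 6.01489e+10 ≈ 1.532e+11 rad/s.

1.532e+11 rad/s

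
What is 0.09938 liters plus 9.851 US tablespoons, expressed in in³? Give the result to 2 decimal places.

0.09938 L = 6.06454 in³ and 9.851 US tbsp = 8.88899 in³.
6.06454 + 8.88899 ≈ 14.95 in³.

14.95 in³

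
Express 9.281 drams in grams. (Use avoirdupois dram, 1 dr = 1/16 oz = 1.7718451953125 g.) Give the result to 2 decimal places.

1 dr = 1.77185 grams.
Then 9.281 × 1.77185 ≈ 16.44 g.

16.44 g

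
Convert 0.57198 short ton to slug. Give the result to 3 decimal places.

35.555 slug

1 short ton = 62.1619 slugs.
So 0.57198 × 62.1619 ≈ 35.555 slug.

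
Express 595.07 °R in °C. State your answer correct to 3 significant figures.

57.4 °C

°R = (°C + 273.15) × 9/5.
Applying the formula gives 57.4 °C.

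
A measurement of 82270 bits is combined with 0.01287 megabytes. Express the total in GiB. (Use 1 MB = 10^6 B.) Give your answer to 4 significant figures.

2.156 × 10^-5 gibibytes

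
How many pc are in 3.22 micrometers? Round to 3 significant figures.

1 μm = 3.24078e-23 parsecs.
3.22 × 3.24078e-23 ≈ 1.04e-22 pc.

1.04e-22 pc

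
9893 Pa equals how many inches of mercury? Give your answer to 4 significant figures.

2.921 inches of mercury

1 Pa = 0.000295300 inHg.
Then 9893 × 0.000295300 ≈ 2.921 inHg.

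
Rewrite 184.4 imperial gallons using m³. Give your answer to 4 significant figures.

0.8383 m³

1 imperial gallon = 0.00454609 m³.
So 184.4 × 0.00454609 ≈ 0.8383 m³.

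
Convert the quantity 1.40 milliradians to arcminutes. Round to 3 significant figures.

4.81 arcmin

1 mrad = 3.43775 arcmin.
Then 1.40 × 3.43775 ≈ 4.81 arcmin.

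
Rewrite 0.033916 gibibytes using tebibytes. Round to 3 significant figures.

3.31 × 10^-5 TiB

1 gibibyte = 0.0009765625 tebibytes.
So 0.033916 × 0.0009765625 ≈ 3.31 × 10^-5 TiB.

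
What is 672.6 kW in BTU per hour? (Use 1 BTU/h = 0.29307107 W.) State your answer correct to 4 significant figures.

1 kW = 3412.14 BTU/h.
Then 672.6 × 3412.14 ≈ 2.295e+6 BTU/h.

2.295e+6 BTU per hour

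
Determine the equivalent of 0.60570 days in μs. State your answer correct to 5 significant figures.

1 d = 8.64000e+10 μs.
0.60570 × 8.64000e+10 ≈ 5.2332e+10 μs.

5.2332e+10 microseconds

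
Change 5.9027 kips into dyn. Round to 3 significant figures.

2.63 × 10^9 dynes

1 kip = 4.44822 × 10^8 dynes.
Then 5.9027 × 4.44822 × 10^8 ≈ 2.63 × 10^9 dyn.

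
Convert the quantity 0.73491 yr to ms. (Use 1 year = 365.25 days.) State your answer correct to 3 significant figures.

2.32e+10 milliseconds

1 year = 3.15576e+10 ms.
Thus 0.73491 × 3.15576e+10 ≈ 2.32e+10 ms.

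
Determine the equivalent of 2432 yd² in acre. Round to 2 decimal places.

0.50 acre

1 square yard = 0.000206612 acre.
Then 2432 × 0.000206612 ≈ 0.50 acre.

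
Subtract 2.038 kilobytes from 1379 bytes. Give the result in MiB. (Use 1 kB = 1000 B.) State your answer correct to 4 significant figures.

-0.0006285 MiB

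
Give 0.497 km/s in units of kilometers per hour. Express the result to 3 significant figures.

1790 km/h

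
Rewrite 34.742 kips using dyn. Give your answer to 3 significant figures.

1 kip = 4.44822e+8 dyn.
Then 34.742 × 4.44822e+8 ≈ 1.55e+10 dyn.

1.55e+10 dynes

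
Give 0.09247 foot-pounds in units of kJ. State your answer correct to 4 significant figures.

1 foot-pound = 0.00135582 kJ.
0.09247 × 0.00135582 ≈ 0.0001254 kJ.

0.0001254 kJ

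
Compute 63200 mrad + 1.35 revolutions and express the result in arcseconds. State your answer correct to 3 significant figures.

1.48e+7 arcsec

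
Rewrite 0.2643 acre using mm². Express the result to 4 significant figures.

1 acre = 4.04686 × 10^9 mm².
0.2643 × 4.04686 × 10^9 ≈ 1.070 × 10^9 mm².

1.070 × 10^9 square millimeters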